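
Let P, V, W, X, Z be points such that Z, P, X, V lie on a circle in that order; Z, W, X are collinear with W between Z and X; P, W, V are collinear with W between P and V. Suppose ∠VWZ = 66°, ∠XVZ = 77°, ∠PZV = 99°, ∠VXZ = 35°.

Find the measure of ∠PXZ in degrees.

1. ∠PWX = 66°  [vertical angles at W]
2. ∠VZX = 68°  [△ZXV]
3. ∠VPX = 68°  [same arc XV]
4. ∠PXZ = 46°  [△PWX]

∠PXZ = 46°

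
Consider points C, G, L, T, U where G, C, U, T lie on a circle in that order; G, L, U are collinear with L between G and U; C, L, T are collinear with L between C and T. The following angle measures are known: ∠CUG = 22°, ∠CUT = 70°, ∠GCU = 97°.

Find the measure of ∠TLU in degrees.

1. ∠CTG = 22°  [same arc GC]
2. ∠CGU = 61°  [△GCU]
3. ∠CGT = 110°  [cyclic GCUT, opposite ∠G+∠U]
4. ∠GCT = 48°  [△GCT]
5. ∠CTU = 61°  [same arc CU]
6. ∠GUT = 48°  [same arc GT]
7. ∠TLU = 71°  [△ULT]

∠TLU = 71°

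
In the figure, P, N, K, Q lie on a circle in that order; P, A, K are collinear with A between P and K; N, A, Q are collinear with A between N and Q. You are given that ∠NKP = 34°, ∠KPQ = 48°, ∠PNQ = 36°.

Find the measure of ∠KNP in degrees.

∠KNP = 84°

1. ∠PKQ = 36°  [same arc PQ]
2. ∠KQP = 96°  [△PKQ]
3. ∠KNP = 84°  [cyclic PNKQ, opposite ∠N+∠Q]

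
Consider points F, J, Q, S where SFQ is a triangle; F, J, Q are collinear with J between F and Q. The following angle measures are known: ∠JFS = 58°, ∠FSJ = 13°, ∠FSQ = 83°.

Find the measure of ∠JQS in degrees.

1. ∠QFS = 58°  [J on ray FQ]
2. ∠FQS = 39°  [△SFQ]
3. ∠JQS = 39°  [J on ray QF]

∠JQS = 39°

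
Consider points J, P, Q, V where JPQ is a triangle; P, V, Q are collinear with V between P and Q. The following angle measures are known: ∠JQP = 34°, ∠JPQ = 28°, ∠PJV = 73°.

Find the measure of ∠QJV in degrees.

1. ∠JQV = 34°  [V on ray QP]
2. ∠JPV = 28°  [V on ray PQ]
3. ∠JVP = 79°  [△JPV]
4. ∠JVQ = 101°  [linear pair at V on PQ]
5. ∠QJV = 45°  [△JVQ]

∠QJV = 45°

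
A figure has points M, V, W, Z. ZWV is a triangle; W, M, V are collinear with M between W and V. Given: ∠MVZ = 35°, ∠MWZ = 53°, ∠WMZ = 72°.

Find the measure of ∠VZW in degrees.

∠VZW = 92°

1. ∠WVZ = 35°  [M on ray VW]
2. ∠VWZ = 53°  [M on ray WV]
3. ∠VZW = 92°  [△ZWV]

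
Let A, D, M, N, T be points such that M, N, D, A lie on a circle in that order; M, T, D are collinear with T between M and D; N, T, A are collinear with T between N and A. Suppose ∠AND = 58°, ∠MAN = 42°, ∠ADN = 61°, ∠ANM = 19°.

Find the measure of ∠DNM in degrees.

1. ∠DAN = 61°  [△NDA]
2. ∠MDN = 42°  [same arc MN]
3. ∠DMN = 61°  [same arc ND]
4. ∠DNM = 77°  [△MND]

∠DNM = 77°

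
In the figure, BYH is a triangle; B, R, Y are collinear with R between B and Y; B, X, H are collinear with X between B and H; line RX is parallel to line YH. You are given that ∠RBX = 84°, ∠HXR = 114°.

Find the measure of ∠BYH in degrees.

1. ∠BXR = 66°  [linear pair at X on BH]
2. ∠BRX = 30°  [△BRX]
3. ∠BYH = 30°  [RX∥YH, corresponding at R]

∠BYH = 30°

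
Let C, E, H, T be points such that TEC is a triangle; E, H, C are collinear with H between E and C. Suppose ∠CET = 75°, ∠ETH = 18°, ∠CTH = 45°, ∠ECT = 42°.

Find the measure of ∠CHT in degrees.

∠CHT = 93°

1. ∠HET = 75°  [H on ray EC]
2. ∠EHT = 87°  [△TEH]
3. ∠CHT = 93°  [linear pair at H on EC]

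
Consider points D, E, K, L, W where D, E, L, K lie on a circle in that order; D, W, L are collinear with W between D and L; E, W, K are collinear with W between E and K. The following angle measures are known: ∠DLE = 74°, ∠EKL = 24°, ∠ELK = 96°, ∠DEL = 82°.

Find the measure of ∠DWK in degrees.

1. ∠DKE = 74°  [same arc DE]
2. ∠KEL = 60°  [△ELK]
3. ∠KDL = 60°  [same arc LK]
4. ∠DWK = 46°  [△DWK]

∠DWK = 46°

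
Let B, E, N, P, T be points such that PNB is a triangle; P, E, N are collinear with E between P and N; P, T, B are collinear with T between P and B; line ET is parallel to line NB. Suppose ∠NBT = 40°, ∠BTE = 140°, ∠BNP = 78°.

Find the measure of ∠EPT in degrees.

1. ∠ETP = 40°  [linear pair at T on PB]
2. ∠PET = 78°  [ET∥NB, corresponding at E]
3. ∠EPT = 62°  [△PET]

∠EPT = 62°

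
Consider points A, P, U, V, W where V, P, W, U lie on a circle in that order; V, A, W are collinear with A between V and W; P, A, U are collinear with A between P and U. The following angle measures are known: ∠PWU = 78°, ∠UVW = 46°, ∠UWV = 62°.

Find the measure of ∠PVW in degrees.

1. ∠UPW = 46°  [same arc WU]
2. ∠PUW = 56°  [△PWU]
3. ∠PVW = 56°  [same arc PW]

∠PVW = 56°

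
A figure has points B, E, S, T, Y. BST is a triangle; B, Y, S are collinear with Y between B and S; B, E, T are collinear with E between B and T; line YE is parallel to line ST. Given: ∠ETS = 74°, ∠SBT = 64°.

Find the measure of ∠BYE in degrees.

∠BYE = 42°

1. ∠BTS = 74°  [E on ray TB]
2. ∠BST = 42°  [△BST]
3. ∠BYE = 42°  [YE∥ST, corresponding at Y]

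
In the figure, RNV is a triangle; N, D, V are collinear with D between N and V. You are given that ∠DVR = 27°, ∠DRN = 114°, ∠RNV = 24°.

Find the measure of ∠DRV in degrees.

∠DRV = 15°

1. ∠DNR = 24°  [D on ray NV]
2. ∠NDR = 42°  [△RND]
3. ∠RDV = 138°  [linear pair at D on NV]
4. ∠DRV = 15°  [△RDV]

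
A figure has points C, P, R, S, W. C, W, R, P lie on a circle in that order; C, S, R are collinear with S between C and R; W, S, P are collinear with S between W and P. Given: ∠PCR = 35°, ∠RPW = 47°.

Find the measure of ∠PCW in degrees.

1. ∠PWR = 35°  [same arc RP]
2. ∠PRW = 98°  [△WRP]
3. ∠PCW = 82°  [cyclic CWRP, opposite ∠C+∠R]

∠PCW = 82°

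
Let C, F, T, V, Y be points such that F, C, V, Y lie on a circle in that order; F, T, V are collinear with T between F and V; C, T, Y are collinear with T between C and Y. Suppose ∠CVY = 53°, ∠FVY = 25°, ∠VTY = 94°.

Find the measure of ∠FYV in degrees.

∠FYV = 89°

1. ∠CFY = 127°  [cyclic FCVY, opposite ∠F+∠V]
2. ∠FCY = 25°  [same arc FY]
3. ∠FTY = 86°  [linear pair at T on FV]
4. ∠CYF = 28°  [△FCY]
5. ∠VFY = 66°  [△FTY]
6. ∠FYV = 89°  [△FVY]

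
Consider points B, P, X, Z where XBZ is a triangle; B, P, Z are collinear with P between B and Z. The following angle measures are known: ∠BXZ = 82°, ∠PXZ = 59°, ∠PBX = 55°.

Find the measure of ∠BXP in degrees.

1. ∠XBZ = 55°  [P on ray BZ]
2. ∠BZX = 43°  [△XBZ]
3. ∠PZX = 43°  [P on ray ZB]
4. ∠XPZ = 78°  [△XPZ]
5. ∠BPX = 102°  [linear pair at P on BZ]
6. ∠BXP = 23°  [△XBP]

∠BXP = 23°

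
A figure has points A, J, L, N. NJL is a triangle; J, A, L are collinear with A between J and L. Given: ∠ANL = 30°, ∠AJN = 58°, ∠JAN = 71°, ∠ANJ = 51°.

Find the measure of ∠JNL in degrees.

∠JNL = 81°

1. ∠LJN = 58°  [A on ray JL]
2. ∠LAN = 109°  [linear pair at A on JL]
3. ∠ALN = 41°  [△NAL]
4. ∠JLN = 41°  [A on ray LJ]
5. ∠JNL = 81°  [△NJL]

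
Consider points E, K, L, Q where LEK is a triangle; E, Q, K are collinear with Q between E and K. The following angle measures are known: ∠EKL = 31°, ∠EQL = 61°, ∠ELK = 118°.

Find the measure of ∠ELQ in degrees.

∠ELQ = 88°

1. ∠KEL = 31°  [△LEK]
2. ∠LEQ = 31°  [Q on ray EK]
3. ∠ELQ = 88°  [△LEQ]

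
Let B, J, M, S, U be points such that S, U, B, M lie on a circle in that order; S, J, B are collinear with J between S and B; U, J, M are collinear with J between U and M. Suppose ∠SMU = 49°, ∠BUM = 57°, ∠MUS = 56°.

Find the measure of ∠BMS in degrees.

∠BMS = 67°

1. ∠BSM = 57°  [same arc BM]
2. ∠MBS = 56°  [same arc SM]
3. ∠BMS = 67°  [△SBM]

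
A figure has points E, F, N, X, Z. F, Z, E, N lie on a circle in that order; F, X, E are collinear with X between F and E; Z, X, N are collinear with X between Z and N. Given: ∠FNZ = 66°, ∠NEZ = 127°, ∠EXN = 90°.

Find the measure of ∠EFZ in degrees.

1. ∠NFZ = 53°  [cyclic FZEN, opposite ∠F+∠E]
2. ∠FXZ = 90°  [vertical angles at X]
3. ∠FZN = 61°  [△FZN]
4. ∠EFZ = 29°  [△FXZ]

∠EFZ = 29°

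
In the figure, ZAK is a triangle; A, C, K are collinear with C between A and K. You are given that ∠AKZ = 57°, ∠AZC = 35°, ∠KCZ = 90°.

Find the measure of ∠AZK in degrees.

∠AZK = 68°

1. ∠ACZ = 90°  [linear pair at C on AK]
2. ∠CAZ = 55°  [△ZAC]
3. ∠KAZ = 55°  [C on ray AK]
4. ∠AZK = 68°  [△ZAK]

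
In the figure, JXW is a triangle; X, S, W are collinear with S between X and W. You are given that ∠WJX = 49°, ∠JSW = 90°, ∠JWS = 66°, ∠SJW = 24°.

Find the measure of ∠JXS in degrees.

1. ∠JWX = 66°  [S on ray WX]
2. ∠JXW = 65°  [△JXW]
3. ∠JXS = 65°  [S on ray XW]

∠JXS = 65°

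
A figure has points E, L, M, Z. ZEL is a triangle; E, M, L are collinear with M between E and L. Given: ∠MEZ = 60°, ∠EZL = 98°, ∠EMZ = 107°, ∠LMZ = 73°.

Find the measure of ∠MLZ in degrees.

∠MLZ = 22°

1. ∠LEZ = 60°  [M on ray EL]
2. ∠ELZ = 22°  [△ZEL]
3. ∠MLZ = 22°  [M on ray LE]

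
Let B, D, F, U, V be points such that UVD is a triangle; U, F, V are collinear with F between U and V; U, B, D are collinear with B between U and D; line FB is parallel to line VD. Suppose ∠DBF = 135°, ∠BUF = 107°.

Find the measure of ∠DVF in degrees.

1. ∠FBU = 45°  [linear pair at B on UD]
2. ∠BFU = 28°  [△UFB]
3. ∠BFV = 152°  [linear pair at F on UV]
4. ∠DVF = 28°  [FB∥VD, co-interior at V–F]

∠DVF = 28°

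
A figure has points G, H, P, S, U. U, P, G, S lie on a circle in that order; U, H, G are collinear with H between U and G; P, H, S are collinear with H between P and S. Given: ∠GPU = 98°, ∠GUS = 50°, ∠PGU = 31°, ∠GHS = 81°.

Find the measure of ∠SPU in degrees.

1. ∠GUP = 51°  [△UPG]
2. ∠PHU = 81°  [vertical angles at H]
3. ∠SPU = 48°  [△UHP]

∠SPU = 48°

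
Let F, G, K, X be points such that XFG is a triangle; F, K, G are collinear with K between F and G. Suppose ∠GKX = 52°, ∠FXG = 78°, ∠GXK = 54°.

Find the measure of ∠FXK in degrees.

1. ∠KGX = 74°  [△XKG]
2. ∠FKX = 128°  [linear pair at K on FG]
3. ∠FGX = 74°  [K on ray GF]
4. ∠GFX = 28°  [△XFG]
5. ∠KFX = 28°  [K on ray FG]
6. ∠FXK = 24°  [△XFK]

∠FXK = 24°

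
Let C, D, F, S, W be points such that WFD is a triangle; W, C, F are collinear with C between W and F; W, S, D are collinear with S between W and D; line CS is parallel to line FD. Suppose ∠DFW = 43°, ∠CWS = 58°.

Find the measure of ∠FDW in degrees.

1. ∠SCW = 43°  [CS∥FD, corresponding at C]
2. ∠CSW = 79°  [△WCS]
3. ∠FDW = 79°  [CS∥FD, corresponding at S]

∠FDW = 79°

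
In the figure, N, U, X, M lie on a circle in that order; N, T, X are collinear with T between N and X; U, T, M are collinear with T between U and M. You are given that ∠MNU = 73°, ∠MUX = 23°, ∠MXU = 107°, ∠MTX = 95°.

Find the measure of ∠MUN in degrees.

1. ∠UMX = 50°  [△UXM]
2. ∠NTU = 95°  [vertical angles at T]
3. ∠UNX = 50°  [same arc UX]
4. ∠MUN = 35°  [△NTU]

∠MUN = 35°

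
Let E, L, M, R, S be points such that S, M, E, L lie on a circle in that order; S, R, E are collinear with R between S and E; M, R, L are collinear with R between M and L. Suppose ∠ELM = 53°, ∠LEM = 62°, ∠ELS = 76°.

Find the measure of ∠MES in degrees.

∠MES = 23°

1. ∠ESM = 53°  [same arc ME]
2. ∠EMS = 104°  [cyclic SMEL, opposite ∠M+∠L]
3. ∠MES = 23°  [△SME]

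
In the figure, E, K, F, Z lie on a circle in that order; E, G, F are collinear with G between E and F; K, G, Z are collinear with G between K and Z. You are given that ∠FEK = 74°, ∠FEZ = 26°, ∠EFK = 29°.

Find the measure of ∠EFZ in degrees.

1. ∠EKF = 77°  [△EKF]
2. ∠EZF = 103°  [cyclic EKFZ, opposite ∠K+∠Z]
3. ∠EFZ = 51°  [△EFZ]

∠EFZ = 51°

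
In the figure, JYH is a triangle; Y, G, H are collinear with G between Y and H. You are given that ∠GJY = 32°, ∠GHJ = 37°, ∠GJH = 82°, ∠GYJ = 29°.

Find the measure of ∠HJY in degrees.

1. ∠JHY = 37°  [G on ray HY]
2. ∠HYJ = 29°  [G on ray YH]
3. ∠HJY = 114°  [△JYH]

∠HJY = 114°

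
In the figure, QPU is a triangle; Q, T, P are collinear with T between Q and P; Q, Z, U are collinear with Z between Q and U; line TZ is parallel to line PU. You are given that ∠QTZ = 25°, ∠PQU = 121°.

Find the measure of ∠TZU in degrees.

∠TZU = 146°

1. ∠QPU = 25°  [TZ∥PU, corresponding at T]
2. ∠PUQ = 34°  [△QPU]
3. ∠QZT = 34°  [TZ∥PU, corresponding at Z]
4. ∠TZU = 146°  [linear pair at Z on QU]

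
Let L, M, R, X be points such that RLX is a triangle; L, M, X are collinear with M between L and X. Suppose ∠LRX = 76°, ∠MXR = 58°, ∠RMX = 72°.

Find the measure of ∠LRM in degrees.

∠LRM = 26°

1. ∠LXR = 58°  [M on ray XL]
2. ∠LMR = 108°  [linear pair at M on LX]
3. ∠RLX = 46°  [△RLX]
4. ∠MLR = 46°  [M on ray LX]
5. ∠LRM = 26°  [△RLM]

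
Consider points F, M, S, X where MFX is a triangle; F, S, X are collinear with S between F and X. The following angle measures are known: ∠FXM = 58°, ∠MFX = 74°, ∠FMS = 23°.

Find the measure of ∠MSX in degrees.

∠MSX = 97°

1. ∠MFS = 74°  [S on ray FX]
2. ∠FSM = 83°  [△MFS]
3. ∠MSX = 97°  [linear pair at S on FX]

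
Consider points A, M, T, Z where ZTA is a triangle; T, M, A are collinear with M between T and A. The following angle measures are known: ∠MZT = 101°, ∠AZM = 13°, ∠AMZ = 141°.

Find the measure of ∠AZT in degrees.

1. ∠MAZ = 26°  [△ZMA]
2. ∠TMZ = 39°  [linear pair at M on TA]
3. ∠TAZ = 26°  [M on ray AT]
4. ∠MTZ = 40°  [△ZTM]
5. ∠ATZ = 40°  [M on ray TA]
6. ∠AZT = 114°  [△ZTA]

∠AZT = 114°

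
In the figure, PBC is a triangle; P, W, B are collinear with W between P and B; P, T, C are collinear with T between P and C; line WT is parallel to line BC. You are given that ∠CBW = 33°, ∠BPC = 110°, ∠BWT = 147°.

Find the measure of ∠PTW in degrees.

∠PTW = 37°

1. ∠CBP = 33°  [W on ray BP]
2. ∠BCP = 37°  [△PBC]
3. ∠PTW = 37°  [WT∥BC, corresponding at T]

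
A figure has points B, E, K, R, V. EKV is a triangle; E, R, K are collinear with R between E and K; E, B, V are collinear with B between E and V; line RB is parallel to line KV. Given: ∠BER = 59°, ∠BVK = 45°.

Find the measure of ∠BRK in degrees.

1. ∠KEV = 59°  [R on EK, B on EV]
2. ∠EVK = 45°  [B on ray VE]
3. ∠EKV = 76°  [△EKV]
4. ∠BRE = 76°  [RB∥KV, corresponding at R]
5. ∠BRK = 104°  [linear pair at R on EK]

∠BRK = 104°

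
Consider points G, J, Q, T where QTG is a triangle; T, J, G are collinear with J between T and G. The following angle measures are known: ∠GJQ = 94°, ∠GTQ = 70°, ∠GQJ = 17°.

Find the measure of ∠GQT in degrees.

∠GQT = 41°

1. ∠JGQ = 69°  [△QJG]
2. ∠QGT = 69°  [J on ray GT]
3. ∠GQT = 41°  [△QTG]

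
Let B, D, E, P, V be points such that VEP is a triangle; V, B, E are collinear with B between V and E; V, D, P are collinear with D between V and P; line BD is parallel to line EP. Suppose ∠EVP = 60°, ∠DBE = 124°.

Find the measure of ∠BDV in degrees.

1. ∠BVD = 60°  [B on VE, D on VP]
2. ∠DBV = 56°  [linear pair at B on VE]
3. ∠BDV = 64°  [△VBD]

∠BDV = 64°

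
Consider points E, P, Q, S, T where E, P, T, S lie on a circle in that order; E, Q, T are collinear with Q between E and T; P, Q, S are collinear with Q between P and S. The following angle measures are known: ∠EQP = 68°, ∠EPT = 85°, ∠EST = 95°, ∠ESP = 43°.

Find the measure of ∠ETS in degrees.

∠ETS = 60°

1. ∠SQT = 68°  [vertical angles at Q]
2. ∠EQS = 112°  [linear pair at Q on ET]
3. ∠SET = 25°  [△EQS]
4. ∠ETS = 60°  [△ETS]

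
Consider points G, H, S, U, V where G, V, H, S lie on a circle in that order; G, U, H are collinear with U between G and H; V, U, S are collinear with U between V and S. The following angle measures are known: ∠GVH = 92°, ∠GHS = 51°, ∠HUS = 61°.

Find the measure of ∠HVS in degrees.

∠HVS = 41°

1. ∠GSH = 88°  [cyclic GVHS, opposite ∠V+∠S]
2. ∠HGS = 41°  [△GHS]
3. ∠HVS = 41°  [same arc HS]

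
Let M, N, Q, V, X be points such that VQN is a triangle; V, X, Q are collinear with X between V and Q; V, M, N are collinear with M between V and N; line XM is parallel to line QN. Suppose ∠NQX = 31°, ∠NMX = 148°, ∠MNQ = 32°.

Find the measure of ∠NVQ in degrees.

1. ∠NQV = 31°  [X on ray QV]
2. ∠QNV = 32°  [M on ray NV]
3. ∠NVQ = 117°  [△VQN]

∠NVQ = 117°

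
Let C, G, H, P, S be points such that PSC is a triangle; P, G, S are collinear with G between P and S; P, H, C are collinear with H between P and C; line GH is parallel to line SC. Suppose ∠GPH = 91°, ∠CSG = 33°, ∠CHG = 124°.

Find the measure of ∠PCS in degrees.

1. ∠CPS = 91°  [G on PS, H on PC]
2. ∠CSP = 33°  [G on ray SP]
3. ∠PCS = 56°  [△PSC]

∠PCS = 56°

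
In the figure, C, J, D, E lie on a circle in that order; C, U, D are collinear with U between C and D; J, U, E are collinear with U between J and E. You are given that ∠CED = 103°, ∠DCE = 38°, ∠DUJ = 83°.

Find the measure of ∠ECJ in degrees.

∠ECJ = 82°

1. ∠CDE = 39°  [△CDE]
2. ∠CUE = 83°  [vertical angles at U]
3. ∠CJE = 39°  [same arc CE]
4. ∠CEJ = 59°  [△CUE]
5. ∠ECJ = 82°  [△CJE]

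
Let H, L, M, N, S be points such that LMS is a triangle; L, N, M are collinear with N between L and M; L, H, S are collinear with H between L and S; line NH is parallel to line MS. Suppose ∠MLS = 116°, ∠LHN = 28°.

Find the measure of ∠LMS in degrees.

∠LMS = 36°

1. ∠HLN = 116°  [N on LM, H on LS]
2. ∠HNL = 36°  [△LNH]
3. ∠LMS = 36°  [NH∥MS, corresponding at N]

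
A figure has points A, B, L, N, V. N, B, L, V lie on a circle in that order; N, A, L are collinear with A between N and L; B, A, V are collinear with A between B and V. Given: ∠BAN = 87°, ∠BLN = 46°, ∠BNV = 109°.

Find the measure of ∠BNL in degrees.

1. ∠BVN = 46°  [same arc NB]
2. ∠NBV = 25°  [△NBV]
3. ∠BNL = 68°  [△NAB]

∠BNL = 68°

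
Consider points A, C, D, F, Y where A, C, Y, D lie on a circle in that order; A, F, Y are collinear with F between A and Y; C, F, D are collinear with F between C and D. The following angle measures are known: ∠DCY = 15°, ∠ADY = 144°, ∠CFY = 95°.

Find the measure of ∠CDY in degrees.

1. ∠AYC = 70°  [△CFY]
2. ∠ACY = 36°  [cyclic ACYD, opposite ∠C+∠D]
3. ∠CAY = 74°  [△ACY]
4. ∠CDY = 74°  [same arc CY]

∠CDY = 74°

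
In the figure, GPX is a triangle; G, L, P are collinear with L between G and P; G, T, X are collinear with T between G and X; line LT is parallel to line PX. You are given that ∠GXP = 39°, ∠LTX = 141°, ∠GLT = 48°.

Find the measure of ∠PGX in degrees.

1. ∠GTL = 39°  [LT∥PX, corresponding at T]
2. ∠LGT = 93°  [△GLT]
3. ∠PGX = 93°  [L on GP, T on GX]

∠PGX = 93°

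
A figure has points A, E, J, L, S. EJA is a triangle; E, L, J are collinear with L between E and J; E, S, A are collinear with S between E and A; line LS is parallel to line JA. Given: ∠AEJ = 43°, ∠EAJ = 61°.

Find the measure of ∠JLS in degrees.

∠JLS = 104°

1. ∠AJE = 76°  [△EJA]
2. ∠ELS = 76°  [LS∥JA, corresponding at L]
3. ∠JLS = 104°  [linear pair at L on EJ]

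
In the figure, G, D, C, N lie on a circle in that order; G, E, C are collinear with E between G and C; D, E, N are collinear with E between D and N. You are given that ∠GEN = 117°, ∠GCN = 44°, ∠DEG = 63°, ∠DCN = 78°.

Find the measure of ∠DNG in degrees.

∠DNG = 34°

1. ∠GDN = 44°  [same arc GN]
2. ∠DGN = 102°  [cyclic GDCN, opposite ∠G+∠C]
3. ∠DNG = 34°  [△GDN]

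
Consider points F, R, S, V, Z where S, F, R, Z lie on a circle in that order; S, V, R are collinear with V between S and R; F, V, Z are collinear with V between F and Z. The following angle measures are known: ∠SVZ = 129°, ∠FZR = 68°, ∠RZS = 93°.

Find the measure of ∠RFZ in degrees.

∠RFZ = 26°

1. ∠RVZ = 51°  [linear pair at V on SR]
2. ∠SRZ = 61°  [△RVZ]
3. ∠RSZ = 26°  [△SRZ]
4. ∠RFZ = 26°  [same arc RZ]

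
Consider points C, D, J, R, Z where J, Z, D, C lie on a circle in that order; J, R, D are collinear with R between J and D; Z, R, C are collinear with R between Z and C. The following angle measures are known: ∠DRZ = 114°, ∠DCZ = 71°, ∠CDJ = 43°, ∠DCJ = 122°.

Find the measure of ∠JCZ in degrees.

1. ∠CRJ = 114°  [vertical angles at R]
2. ∠CJD = 15°  [△JDC]
3. ∠JCZ = 51°  [△JRC]

∠JCZ = 51°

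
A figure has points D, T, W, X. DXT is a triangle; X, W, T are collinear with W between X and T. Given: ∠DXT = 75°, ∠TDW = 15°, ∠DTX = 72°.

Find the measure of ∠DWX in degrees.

∠DWX = 87°

1. ∠DTW = 72°  [W on ray TX]
2. ∠DWT = 93°  [△DWT]
3. ∠DWX = 87°  [linear pair at W on XT]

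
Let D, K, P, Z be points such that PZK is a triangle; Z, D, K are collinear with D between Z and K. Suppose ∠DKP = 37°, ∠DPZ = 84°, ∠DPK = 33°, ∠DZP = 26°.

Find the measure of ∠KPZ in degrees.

∠KPZ = 117°

1. ∠PKZ = 37°  [D on ray KZ]
2. ∠KZP = 26°  [D on ray ZK]
3. ∠KPZ = 117°  [△PZK]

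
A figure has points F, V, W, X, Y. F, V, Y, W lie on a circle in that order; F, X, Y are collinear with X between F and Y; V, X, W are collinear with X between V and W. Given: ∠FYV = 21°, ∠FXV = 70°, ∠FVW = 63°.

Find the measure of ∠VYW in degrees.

1. ∠FWV = 21°  [same arc FV]
2. ∠VFW = 96°  [△FVW]
3. ∠VYW = 84°  [cyclic FVYW, opposite ∠F+∠Y]

∠VYW = 84°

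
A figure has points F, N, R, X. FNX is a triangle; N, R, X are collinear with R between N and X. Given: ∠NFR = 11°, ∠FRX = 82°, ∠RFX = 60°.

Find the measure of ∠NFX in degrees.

∠NFX = 71°

1. ∠FXR = 38°  [△FRX]
2. ∠FRN = 98°  [linear pair at R on NX]
3. ∠FXN = 38°  [R on ray XN]
4. ∠FNR = 71°  [△FNR]
5. ∠FNX = 71°  [R on ray NX]
6. ∠NFX = 71°  [△FNX]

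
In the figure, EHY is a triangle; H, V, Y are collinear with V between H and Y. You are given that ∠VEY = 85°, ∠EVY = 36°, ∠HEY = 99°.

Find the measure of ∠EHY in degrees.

∠EHY = 22°

1. ∠EYV = 59°  [△EVY]
2. ∠EYH = 59°  [V on ray YH]
3. ∠EHY = 22°  [△EHY]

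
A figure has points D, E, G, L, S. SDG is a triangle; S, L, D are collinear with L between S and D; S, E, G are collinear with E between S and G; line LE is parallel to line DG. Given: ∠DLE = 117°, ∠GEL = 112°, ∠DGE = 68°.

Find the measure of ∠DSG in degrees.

∠DSG = 49°

1. ∠ELS = 63°  [linear pair at L on SD]
2. ∠DGS = 68°  [E on ray GS]
3. ∠GDS = 63°  [LE∥DG, corresponding at L]
4. ∠DSG = 49°  [△SDG]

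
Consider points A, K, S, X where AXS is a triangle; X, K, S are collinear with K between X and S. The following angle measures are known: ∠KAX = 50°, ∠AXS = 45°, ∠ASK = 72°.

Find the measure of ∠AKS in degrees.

∠AKS = 95°

1. ∠AXK = 45°  [K on ray XS]
2. ∠AKX = 85°  [△AXK]
3. ∠AKS = 95°  [linear pair at K on XS]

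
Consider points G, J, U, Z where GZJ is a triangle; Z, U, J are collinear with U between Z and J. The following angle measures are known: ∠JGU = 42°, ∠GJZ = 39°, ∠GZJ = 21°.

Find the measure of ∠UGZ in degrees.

1. ∠GJU = 39°  [U on ray JZ]
2. ∠GZU = 21°  [U on ray ZJ]
3. ∠GUJ = 99°  [△GUJ]
4. ∠GUZ = 81°  [linear pair at U on ZJ]
5. ∠UGZ = 78°  [△GZU]

∠UGZ = 78°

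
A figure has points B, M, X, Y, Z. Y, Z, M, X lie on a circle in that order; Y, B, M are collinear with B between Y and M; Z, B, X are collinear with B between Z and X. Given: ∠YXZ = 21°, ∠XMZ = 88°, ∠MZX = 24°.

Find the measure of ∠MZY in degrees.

1. ∠YMZ = 21°  [same arc YZ]
2. ∠MXZ = 68°  [△ZMX]
3. ∠MYZ = 68°  [same arc ZM]
4. ∠MZY = 91°  [△YZM]

∠MZY = 91°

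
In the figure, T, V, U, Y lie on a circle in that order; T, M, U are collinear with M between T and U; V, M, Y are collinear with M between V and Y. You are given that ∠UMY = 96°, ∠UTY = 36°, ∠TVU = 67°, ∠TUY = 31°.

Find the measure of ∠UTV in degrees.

∠UTV = 53°

1. ∠TMV = 96°  [vertical angles at M]
2. ∠TVY = 31°  [same arc TY]
3. ∠UTV = 53°  [△TMV]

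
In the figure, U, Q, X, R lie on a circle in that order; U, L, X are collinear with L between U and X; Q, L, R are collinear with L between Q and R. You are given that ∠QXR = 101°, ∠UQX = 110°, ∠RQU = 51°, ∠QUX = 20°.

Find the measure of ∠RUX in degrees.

∠RUX = 59°

1. ∠URX = 70°  [cyclic UQXR, opposite ∠Q+∠R]
2. ∠RXU = 51°  [same arc UR]
3. ∠RUX = 59°  [△UXR]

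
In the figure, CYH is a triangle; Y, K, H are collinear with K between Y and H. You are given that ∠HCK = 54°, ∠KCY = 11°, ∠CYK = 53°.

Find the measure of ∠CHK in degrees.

∠CHK = 62°

1. ∠CKY = 116°  [△CYK]
2. ∠CKH = 64°  [linear pair at K on YH]
3. ∠CHK = 62°  [△CKH]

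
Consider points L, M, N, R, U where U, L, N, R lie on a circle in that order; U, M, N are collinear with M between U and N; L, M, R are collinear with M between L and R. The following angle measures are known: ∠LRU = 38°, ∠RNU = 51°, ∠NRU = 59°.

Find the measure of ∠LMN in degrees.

∠LMN = 72°

1. ∠LNU = 38°  [same arc UL]
2. ∠RLU = 51°  [same arc UR]
3. ∠NLU = 121°  [cyclic ULNR, opposite ∠L+∠R]
4. ∠LUN = 21°  [△ULN]
5. ∠LMU = 108°  [△UML]
6. ∠LMN = 72°  [linear pair at M on UN]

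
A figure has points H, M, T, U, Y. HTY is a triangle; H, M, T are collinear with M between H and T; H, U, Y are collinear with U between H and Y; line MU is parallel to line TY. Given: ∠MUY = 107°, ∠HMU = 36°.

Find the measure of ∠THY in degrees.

∠THY = 71°

1. ∠HUM = 73°  [linear pair at U on HY]
2. ∠MHU = 71°  [△HMU]
3. ∠THY = 71°  [M on HT, U on HY]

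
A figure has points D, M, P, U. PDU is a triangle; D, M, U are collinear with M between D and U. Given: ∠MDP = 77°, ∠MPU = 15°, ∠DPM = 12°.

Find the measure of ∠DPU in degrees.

1. ∠DMP = 91°  [△PDM]
2. ∠PDU = 77°  [M on ray DU]
3. ∠PMU = 89°  [linear pair at M on DU]
4. ∠MUP = 76°  [△PMU]
5. ∠DUP = 76°  [M on ray UD]
6. ∠DPU = 27°  [△PDU]

∠DPU = 27°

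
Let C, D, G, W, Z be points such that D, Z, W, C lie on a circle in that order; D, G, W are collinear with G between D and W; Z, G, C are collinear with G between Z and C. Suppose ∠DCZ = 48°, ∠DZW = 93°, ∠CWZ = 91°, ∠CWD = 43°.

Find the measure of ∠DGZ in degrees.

∠DGZ = 98°

1. ∠DWZ = 48°  [same arc DZ]
2. ∠WDZ = 39°  [△DZW]
3. ∠CZD = 43°  [same arc DC]
4. ∠DGZ = 98°  [△DGZ]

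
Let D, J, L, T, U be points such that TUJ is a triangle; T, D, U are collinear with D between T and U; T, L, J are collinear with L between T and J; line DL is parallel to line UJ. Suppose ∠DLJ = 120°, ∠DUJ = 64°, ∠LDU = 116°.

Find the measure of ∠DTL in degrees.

1. ∠DLT = 60°  [linear pair at L on TJ]
2. ∠LDT = 64°  [linear pair at D on TU]
3. ∠DTL = 56°  [△TDL]

∠DTL = 56°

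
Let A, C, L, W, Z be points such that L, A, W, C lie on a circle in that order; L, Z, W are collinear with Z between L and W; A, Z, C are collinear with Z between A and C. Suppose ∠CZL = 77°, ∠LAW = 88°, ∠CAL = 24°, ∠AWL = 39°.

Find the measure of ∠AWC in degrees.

∠AWC = 63°

1. ∠AZW = 77°  [vertical angles at Z]
2. ∠CZW = 103°  [linear pair at Z on LW]
3. ∠CWL = 24°  [same arc LC]
4. ∠CAW = 64°  [△AZW]
5. ∠ACW = 53°  [△WZC]
6. ∠AWC = 63°  [△AWC]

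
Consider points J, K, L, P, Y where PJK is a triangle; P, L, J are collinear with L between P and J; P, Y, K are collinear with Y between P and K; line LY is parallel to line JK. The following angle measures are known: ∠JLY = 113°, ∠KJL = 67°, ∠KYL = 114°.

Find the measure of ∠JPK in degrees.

1. ∠PLY = 67°  [linear pair at L on PJ]
2. ∠LYP = 66°  [linear pair at Y on PK]
3. ∠LPY = 47°  [△PLY]
4. ∠JPK = 47°  [L on PJ, Y on PK]

∠JPK = 47°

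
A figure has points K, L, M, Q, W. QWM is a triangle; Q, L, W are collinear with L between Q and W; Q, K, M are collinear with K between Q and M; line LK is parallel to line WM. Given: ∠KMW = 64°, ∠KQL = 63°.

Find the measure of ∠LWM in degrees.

1. ∠QMW = 64°  [K on ray MQ]
2. ∠MQW = 63°  [L on QW, K on QM]
3. ∠MWQ = 53°  [△QWM]
4. ∠LWM = 53°  [L on ray WQ]

∠LWM = 53°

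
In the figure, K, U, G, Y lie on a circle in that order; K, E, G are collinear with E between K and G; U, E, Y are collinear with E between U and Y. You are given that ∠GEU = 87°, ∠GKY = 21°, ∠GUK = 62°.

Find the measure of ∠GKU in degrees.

1. ∠GUY = 21°  [same arc GY]
2. ∠KGU = 72°  [△UEG]
3. ∠GKU = 46°  [△KUG]

∠GKU = 46°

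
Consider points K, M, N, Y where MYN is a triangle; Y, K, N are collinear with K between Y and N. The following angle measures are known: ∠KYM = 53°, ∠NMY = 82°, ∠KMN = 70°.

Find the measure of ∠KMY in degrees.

1. ∠MYN = 53°  [K on ray YN]
2. ∠MNY = 45°  [△MYN]
3. ∠KNM = 45°  [K on ray NY]
4. ∠MKN = 65°  [△MKN]
5. ∠MKY = 115°  [linear pair at K on YN]
6. ∠KMY = 12°  [△MYK]

∠KMY = 12°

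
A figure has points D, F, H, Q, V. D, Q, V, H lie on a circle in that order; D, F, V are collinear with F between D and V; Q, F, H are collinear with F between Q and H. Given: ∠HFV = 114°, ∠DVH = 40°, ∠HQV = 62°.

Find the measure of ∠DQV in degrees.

1. ∠DFQ = 114°  [vertical angles at F]
2. ∠DQH = 40°  [same arc DH]
3. ∠QFV = 66°  [linear pair at F on DV]
4. ∠QDV = 26°  [△DFQ]
5. ∠DVQ = 52°  [△QFV]
6. ∠DQV = 102°  [△DQV]

∠DQV = 102°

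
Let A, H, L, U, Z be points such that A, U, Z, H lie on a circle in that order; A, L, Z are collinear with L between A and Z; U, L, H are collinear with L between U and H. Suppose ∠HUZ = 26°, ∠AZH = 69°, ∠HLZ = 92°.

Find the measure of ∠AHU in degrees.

1. ∠HAZ = 26°  [same arc ZH]
2. ∠ALH = 88°  [linear pair at L on AZ]
3. ∠AHU = 66°  [△ALH]

∠AHU = 66°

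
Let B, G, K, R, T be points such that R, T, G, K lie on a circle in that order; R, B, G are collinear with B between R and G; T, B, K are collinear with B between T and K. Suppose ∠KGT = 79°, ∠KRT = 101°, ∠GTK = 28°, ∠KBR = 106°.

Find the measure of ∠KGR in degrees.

∠KGR = 33°

1. ∠GKT = 73°  [△TGK]
2. ∠GBK = 74°  [linear pair at B on RG]
3. ∠KGR = 33°  [△GBK]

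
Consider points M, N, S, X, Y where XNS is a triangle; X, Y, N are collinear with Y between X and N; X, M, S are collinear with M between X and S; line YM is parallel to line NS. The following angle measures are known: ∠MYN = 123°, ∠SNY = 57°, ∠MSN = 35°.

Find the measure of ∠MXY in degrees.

1. ∠SNX = 57°  [Y on ray NX]
2. ∠NSX = 35°  [M on ray SX]
3. ∠NXS = 88°  [△XNS]
4. ∠MXY = 88°  [Y on XN, M on XS]

∠MXY = 88°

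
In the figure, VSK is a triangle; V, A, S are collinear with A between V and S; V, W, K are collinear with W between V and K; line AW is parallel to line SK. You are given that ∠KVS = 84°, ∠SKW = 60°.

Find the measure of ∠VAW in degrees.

1. ∠SKV = 60°  [W on ray KV]
2. ∠KSV = 36°  [△VSK]
3. ∠VAW = 36°  [AW∥SK, corresponding at A]

∠VAW = 36°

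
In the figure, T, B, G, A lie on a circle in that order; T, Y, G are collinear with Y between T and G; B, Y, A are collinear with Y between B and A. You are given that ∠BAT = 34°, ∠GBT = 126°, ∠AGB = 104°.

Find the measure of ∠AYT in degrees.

∠AYT = 90°

1. ∠BGT = 34°  [same arc TB]
2. ∠BTG = 20°  [△TBG]
3. ∠BAG = 20°  [same arc BG]
4. ∠ABG = 56°  [△BGA]
5. ∠ATG = 56°  [same arc GA]
6. ∠AYT = 90°  [△TYA]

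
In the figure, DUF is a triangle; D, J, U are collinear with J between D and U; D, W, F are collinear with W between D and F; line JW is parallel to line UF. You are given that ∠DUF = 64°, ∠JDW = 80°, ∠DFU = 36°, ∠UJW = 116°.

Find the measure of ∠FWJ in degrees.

1. ∠DJW = 64°  [JW∥UF, corresponding at J]
2. ∠DWJ = 36°  [△DJW]
3. ∠FWJ = 144°  [linear pair at W on DF]

∠FWJ = 144°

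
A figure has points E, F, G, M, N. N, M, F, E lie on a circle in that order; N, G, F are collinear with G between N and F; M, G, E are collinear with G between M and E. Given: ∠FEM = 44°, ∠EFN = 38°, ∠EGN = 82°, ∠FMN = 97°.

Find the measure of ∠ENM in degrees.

1. ∠FNM = 44°  [same arc MF]
2. ∠EMN = 38°  [same arc NE]
3. ∠MFN = 39°  [△NMF]
4. ∠MEN = 39°  [same arc NM]
5. ∠ENM = 103°  [△NME]

∠ENM = 103°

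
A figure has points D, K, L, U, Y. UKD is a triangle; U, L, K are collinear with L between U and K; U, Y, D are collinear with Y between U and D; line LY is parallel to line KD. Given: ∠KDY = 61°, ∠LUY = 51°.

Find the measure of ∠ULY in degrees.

∠ULY = 68°

1. ∠KDU = 61°  [Y on ray DU]
2. ∠DUK = 51°  [L on UK, Y on UD]
3. ∠DKU = 68°  [△UKD]
4. ∠ULY = 68°  [LY∥KD, corresponding at L]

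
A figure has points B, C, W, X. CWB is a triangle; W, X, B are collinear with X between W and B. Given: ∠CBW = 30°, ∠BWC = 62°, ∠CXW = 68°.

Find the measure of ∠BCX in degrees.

1. ∠CBX = 30°  [X on ray BW]
2. ∠BXC = 112°  [linear pair at X on WB]
3. ∠BCX = 38°  [△CXB]

∠BCX = 38°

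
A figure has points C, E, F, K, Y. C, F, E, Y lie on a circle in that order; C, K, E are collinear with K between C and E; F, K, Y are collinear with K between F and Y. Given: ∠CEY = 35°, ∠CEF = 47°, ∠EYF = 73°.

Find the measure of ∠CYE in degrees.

∠CYE = 120°

1. ∠EKY = 72°  [△EKY]
2. ∠CYF = 47°  [same arc CF]
3. ∠CKY = 108°  [linear pair at K on CE]
4. ∠ECY = 25°  [△CKY]
5. ∠CYE = 120°  [△CEY]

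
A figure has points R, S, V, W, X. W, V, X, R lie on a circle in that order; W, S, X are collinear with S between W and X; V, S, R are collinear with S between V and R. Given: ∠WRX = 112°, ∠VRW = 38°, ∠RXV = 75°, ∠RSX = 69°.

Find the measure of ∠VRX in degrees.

∠VRX = 74°

1. ∠WVX = 68°  [cyclic WVXR, opposite ∠V+∠R]
2. ∠VXW = 38°  [same arc WV]
3. ∠VWX = 74°  [△WVX]
4. ∠VRX = 74°  [same arc VX]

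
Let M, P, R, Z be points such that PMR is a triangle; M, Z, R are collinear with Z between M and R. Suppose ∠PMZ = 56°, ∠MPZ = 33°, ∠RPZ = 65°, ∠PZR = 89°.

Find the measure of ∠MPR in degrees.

∠MPR = 98°

1. ∠PMR = 56°  [Z on ray MR]
2. ∠PRZ = 26°  [△PZR]
3. ∠MRP = 26°  [Z on ray RM]
4. ∠MPR = 98°  [△PMR]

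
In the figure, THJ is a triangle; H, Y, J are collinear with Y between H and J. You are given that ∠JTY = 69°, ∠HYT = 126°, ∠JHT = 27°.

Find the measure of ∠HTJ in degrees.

1. ∠JYT = 54°  [linear pair at Y on HJ]
2. ∠TJY = 57°  [△TYJ]
3. ∠HJT = 57°  [Y on ray JH]
4. ∠HTJ = 96°  [△THJ]

∠HTJ = 96°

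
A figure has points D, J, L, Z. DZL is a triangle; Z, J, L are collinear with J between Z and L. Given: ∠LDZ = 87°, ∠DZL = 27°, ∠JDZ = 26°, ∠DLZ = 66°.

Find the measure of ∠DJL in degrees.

∠DJL = 53°

1. ∠DZJ = 27°  [J on ray ZL]
2. ∠DJZ = 127°  [△DZJ]
3. ∠DJL = 53°  [linear pair at J on ZL]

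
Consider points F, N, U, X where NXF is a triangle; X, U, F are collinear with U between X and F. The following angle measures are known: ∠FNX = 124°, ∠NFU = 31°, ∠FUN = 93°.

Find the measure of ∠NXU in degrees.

1. ∠NFX = 31°  [U on ray FX]
2. ∠FXN = 25°  [△NXF]
3. ∠NXU = 25°  [U on ray XF]

∠NXU = 25°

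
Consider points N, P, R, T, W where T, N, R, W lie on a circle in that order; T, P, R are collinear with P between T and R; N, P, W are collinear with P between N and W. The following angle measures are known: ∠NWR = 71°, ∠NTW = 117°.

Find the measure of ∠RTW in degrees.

1. ∠NRW = 63°  [cyclic TNRW, opposite ∠T+∠R]
2. ∠RNW = 46°  [△NRW]
3. ∠RTW = 46°  [same arc RW]

∠RTW = 46°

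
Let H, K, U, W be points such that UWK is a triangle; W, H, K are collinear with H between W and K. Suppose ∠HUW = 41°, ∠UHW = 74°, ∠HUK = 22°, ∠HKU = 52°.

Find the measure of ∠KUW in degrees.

1. ∠HWU = 65°  [△UWH]
2. ∠UKW = 52°  [H on ray KW]
3. ∠KWU = 65°  [H on ray WK]
4. ∠KUW = 63°  [△UWK]

∠KUW = 63°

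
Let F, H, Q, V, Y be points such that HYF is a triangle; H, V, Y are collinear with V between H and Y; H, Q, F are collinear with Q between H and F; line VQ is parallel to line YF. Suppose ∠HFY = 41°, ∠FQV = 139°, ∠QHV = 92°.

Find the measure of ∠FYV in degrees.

∠FYV = 47°

1. ∠HQV = 41°  [VQ∥YF, corresponding at Q]
2. ∠HVQ = 47°  [△HVQ]
3. ∠QVY = 133°  [linear pair at V on HY]
4. ∠FYV = 47°  [VQ∥YF, co-interior at Y–V]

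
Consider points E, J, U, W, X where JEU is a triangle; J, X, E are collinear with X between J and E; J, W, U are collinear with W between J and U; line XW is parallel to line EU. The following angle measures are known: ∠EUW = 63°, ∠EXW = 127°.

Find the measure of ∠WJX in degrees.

1. ∠EUJ = 63°  [W on ray UJ]
2. ∠JXW = 53°  [linear pair at X on JE]
3. ∠JWX = 63°  [XW∥EU, corresponding at W]
4. ∠WJX = 64°  [△JXW]

∠WJX = 64°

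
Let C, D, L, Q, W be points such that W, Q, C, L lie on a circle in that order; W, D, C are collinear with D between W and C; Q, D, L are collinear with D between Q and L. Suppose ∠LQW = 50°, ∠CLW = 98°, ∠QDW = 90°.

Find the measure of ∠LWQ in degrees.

1. ∠LCW = 50°  [same arc WL]
2. ∠CWL = 32°  [△WCL]
3. ∠CDL = 90°  [vertical angles at D]
4. ∠CLQ = 40°  [△CDL]
5. ∠CQL = 32°  [same arc CL]
6. ∠LCQ = 108°  [△QCL]
7. ∠LWQ = 72°  [cyclic WQCL, opposite ∠W+∠C]

∠LWQ = 72°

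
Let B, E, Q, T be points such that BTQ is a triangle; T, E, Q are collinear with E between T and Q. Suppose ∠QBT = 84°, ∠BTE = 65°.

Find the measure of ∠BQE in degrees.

1. ∠BTQ = 65°  [E on ray TQ]
2. ∠BQT = 31°  [△BTQ]
3. ∠BQE = 31°  [E on ray QT]

∠BQE = 31°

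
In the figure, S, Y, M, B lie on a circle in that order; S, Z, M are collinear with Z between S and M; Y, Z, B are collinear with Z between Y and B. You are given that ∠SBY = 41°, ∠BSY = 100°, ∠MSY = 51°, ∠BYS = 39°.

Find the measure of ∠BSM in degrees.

∠BSM = 49°

1. ∠SMY = 41°  [same arc SY]
2. ∠MYS = 88°  [△SYM]
3. ∠BMS = 39°  [same arc SB]
4. ∠MBS = 92°  [cyclic SYMB, opposite ∠Y+∠B]
5. ∠BSM = 49°  [△SMB]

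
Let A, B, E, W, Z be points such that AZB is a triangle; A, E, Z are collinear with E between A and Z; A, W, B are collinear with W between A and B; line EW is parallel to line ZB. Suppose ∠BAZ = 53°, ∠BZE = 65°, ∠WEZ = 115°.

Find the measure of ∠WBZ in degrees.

1. ∠AZB = 65°  [E on ray ZA]
2. ∠ABZ = 62°  [△AZB]
3. ∠WBZ = 62°  [W on ray BA]

∠WBZ = 62°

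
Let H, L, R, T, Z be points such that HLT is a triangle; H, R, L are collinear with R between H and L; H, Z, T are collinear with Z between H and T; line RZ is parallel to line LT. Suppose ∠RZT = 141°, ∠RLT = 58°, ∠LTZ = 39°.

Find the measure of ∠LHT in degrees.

1. ∠HLT = 58°  [R on ray LH]
2. ∠HTL = 39°  [Z on ray TH]
3. ∠LHT = 83°  [△HLT]

∠LHT = 83°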